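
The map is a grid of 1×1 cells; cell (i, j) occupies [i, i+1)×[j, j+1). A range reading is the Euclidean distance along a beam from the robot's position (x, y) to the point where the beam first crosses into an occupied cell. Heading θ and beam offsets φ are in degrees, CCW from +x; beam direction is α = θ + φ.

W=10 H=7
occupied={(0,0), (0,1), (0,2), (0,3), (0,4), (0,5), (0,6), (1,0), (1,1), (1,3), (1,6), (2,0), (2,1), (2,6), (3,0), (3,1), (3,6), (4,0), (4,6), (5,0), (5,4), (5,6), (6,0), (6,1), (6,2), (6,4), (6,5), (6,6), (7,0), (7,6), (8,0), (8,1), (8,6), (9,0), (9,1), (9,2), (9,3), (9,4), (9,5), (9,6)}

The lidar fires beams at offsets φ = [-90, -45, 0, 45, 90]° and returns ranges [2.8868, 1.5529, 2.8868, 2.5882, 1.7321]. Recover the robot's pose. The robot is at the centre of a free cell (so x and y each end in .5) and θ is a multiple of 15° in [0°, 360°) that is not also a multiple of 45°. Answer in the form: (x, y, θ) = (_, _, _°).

Candidates: 30 free-cell centres × 16 headings = 480 poses. Raycast each; keep the one whose scan matches to 4 dp.
  (1.5, 2.5, 255°): beam 1 = 0.5176 ≠ 2.8868 ✗
  (4.5, 2.5, 15°): beam 1 = 1.5529 ≠ 2.8868 ✗
  (2.5, 3.5, 15°): beam 1 = 1.5529 ≠ 2.8868 ✗
  (1.5, 4.5, 120°): beam 1 = 3.0000 ≠ 2.8868 ✗
  …
  (3.5, 3.5, 300°): r_1=2.8868, r_2=1.5529, r_3=2.8868, r_4=2.5882, r_5=1.7321 — all match ✓
Unique over the lattice → pose = (3.5, 3.5, 300°).

(x, y, θ) = (3.5, 3.5, 300°)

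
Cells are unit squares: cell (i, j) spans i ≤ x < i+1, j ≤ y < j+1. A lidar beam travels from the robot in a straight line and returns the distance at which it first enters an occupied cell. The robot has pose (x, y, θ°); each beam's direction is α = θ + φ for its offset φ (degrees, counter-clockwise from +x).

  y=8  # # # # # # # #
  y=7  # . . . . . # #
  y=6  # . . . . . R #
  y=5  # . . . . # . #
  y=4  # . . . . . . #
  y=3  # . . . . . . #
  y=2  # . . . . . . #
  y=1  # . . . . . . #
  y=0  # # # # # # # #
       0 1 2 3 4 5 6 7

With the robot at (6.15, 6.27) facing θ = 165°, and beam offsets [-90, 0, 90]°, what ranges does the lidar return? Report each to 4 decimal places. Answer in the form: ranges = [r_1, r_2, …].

beam 1: φ=-90°, α=75°
  d=(0.2588,0.9659)  start (6,6)  tX=3.2841 tY=0.7558  stride 1/|dx|=3.8637 1/|dy|=1.0353
    cross y-line → (6,7), t=0.7558 (wall)
  → r_1 = 0.7558
beam 2: φ=0°, α=165°
  d=(-0.9659,0.2588)  start (6,6)  tX=0.1553 tY=2.8205  stride 1/|dx|=1.0353 1/|dy|=3.8637
    cross x-line → (5,6), t=0.1553
    cross x-line → (4,6), t=1.1906
    cross x-line → (3,6), t=2.2258
    cross y-line → (3,7), t=2.8205
    cross x-line → (2,7), t=3.2611
    cross x-line → (1,7), t=4.2964
    cross x-line → (0,7), t=5.3317 (wall)
  → r_2 = 5.3317
beam 3: φ=90°, α=255°
  d=(-0.2588,-0.9659)  start (6,6)  tX=0.5796 tY=0.2795  stride 1/|dx|=3.8637 1/|dy|=1.0353
    cross y-line → (6,5), t=0.2795
    cross x-line → (5,5), t=0.5796 (wall)
  → r_3 = 0.5796

ranges = [0.7558, 5.3317, 0.5796]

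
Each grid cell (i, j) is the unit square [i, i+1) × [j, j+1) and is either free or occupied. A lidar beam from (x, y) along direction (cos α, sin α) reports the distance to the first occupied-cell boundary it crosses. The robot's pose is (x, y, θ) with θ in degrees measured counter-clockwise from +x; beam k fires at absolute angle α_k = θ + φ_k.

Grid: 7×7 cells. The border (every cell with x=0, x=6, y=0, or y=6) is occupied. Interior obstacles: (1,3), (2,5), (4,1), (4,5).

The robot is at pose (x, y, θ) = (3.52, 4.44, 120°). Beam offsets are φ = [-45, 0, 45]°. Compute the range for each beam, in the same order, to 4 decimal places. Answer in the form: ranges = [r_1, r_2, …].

ranges = [1.6150, 1.0400, 2.6089]

beam 1: φ=-45°, α=75°
  dir = (cos 75°, sin 75°) = (0.2588, 0.9659); from cell (3,4)
  next x-line at t=1.8546, next y-line at t=0.5798; Δt_x=3.8637, Δt_y=1.0353
    y: enter (3,5) at t=0.5798
    y: enter (3,6) at t=1.6150 ← occupied
  → r_1 = 1.6150
beam 2: φ=0°, α=120°
  dir = (cos 120°, sin 120°) = (-0.5000, 0.8660); from cell (3,4)
  next x-line at t=1.0400, next y-line at t=0.6466; Δt_x=2.0000, Δt_y=1.1547
    y: enter (3,5) at t=0.6466
    x: enter (2,5) at t=1.0400 ← occupied
  → r_2 = 1.0400
beam 3: φ=45°, α=165°
  dir = (cos 165°, sin 165°) = (-0.9659, 0.2588); from cell (3,4)
  next x-line at t=0.5383, next y-line at t=2.1637; Δt_x=1.0353, Δt_y=3.8637
    x: enter (2,4) at t=0.5383
    x: enter (1,4) at t=1.5736
    y: enter (1,5) at t=2.1637
    x: enter (0,5) at t=2.6089 ← occupied
  → r_3 = 2.6089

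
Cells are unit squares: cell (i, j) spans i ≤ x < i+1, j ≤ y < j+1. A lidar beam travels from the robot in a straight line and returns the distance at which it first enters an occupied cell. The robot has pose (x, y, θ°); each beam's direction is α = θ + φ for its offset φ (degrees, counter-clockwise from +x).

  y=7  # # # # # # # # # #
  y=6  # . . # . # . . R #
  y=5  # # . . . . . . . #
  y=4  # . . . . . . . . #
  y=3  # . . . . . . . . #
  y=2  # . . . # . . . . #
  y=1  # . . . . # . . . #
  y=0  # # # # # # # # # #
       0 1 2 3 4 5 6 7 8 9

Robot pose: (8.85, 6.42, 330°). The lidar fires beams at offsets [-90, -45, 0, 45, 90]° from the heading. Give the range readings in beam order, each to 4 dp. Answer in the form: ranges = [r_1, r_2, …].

beam 1: φ=-90°, α=240°
  d=(-0.5000,-0.8660)  start (8,6)  tX=1.7000 tY=0.4850  stride 1/|dx|=2.0000 1/|dy|=1.1547
    cross y-line → (8,5), t=0.4850
    cross y-line → (8,4), t=1.6397
    cross x-line → (7,4), t=1.7000
    cross y-line → (7,3), t=2.7944
    cross x-line → (6,3), t=3.7000
    cross y-line → (6,2), t=3.9491
    cross y-line → (6,1), t=5.1038
    cross x-line → (5,1), t=5.7000 (wall)
  → r_1 = 5.7000
beam 2: φ=-45°, α=285°
  d=(0.2588,-0.9659)  start (8,6)  tX=0.5796 tY=0.4348  stride 1/|dx|=3.8637 1/|dy|=1.0353
    cross y-line → (8,5), t=0.4348
    cross x-line → (9,5), t=0.5796 (wall)
  → r_2 = 0.5796
beam 3: φ=0°, α=330°
  d=(0.8660,-0.5000)  start (8,6)  tX=0.1732 tY=0.8400  stride 1/|dx|=1.1547 1/|dy|=2.0000
    cross x-line → (9,6), t=0.1732 (wall)
  → r_3 = 0.1732
beam 4: φ=45°, α=15°
  d=(0.9659,0.2588)  start (8,6)  tX=0.1553 tY=2.2409  stride 1/|dx|=1.0353 1/|dy|=3.8637
    cross x-line → (9,6), t=0.1553 (wall)
  → r_4 = 0.1553
beam 5: φ=90°, α=60°
  d=(0.5000,0.8660)  start (8,6)  tX=0.3000 tY=0.6697  stride 1/|dx|=2.0000 1/|dy|=1.1547
    cross x-line → (9,6), t=0.3000 (wall)
  → r_5 = 0.3000

ranges = [5.7000, 0.5796, 0.1732, 0.1553, 0.3000]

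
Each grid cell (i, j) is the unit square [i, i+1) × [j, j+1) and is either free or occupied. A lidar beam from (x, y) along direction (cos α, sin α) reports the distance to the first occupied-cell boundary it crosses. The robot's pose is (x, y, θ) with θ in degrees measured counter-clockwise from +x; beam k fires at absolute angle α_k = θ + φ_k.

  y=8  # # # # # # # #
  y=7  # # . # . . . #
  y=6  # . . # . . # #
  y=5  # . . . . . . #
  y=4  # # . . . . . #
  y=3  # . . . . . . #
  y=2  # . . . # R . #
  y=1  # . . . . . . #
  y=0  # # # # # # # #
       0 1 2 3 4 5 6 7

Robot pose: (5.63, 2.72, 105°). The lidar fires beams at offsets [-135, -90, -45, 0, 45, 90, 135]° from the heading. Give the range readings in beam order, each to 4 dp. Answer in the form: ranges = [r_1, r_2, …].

beam 1: φ=-135°, α=330°
  direction (0.8660, -0.5000); cell (5,2); t to first gridline: x 0.4272, y 1.4400 (then +1.1547 / +2.0000)
    (6,2) via x @ 0.4272
    (6,1) via y @ 1.4400
    (7,1) via x @ 1.5819  # hit
  → r_1 = 1.5819
beam 2: φ=-90°, α=15°
  direction (0.9659, 0.2588); cell (5,2); t to first gridline: x 0.3831, y 1.0818 (then +1.0353 / +3.8637)
    (6,2) via x @ 0.3831
    (6,3) via y @ 1.0818
    (7,3) via x @ 1.4183  # hit
  → r_2 = 1.4183
beam 3: φ=-45°, α=60°
  direction (0.5000, 0.8660); cell (5,2); t to first gridline: x 0.7400, y 0.3233 (then +2.0000 / +1.1547)
    (5,3) via y @ 0.3233
    (6,3) via x @ 0.7400
    (6,4) via y @ 1.4780
    (6,5) via y @ 2.6327
    (7,5) via x @ 2.7400  # hit
  → r_3 = 2.7400
beam 4: φ=0°, α=105°
  direction (-0.2588, 0.9659); cell (5,2); t to first gridline: x 2.4341, y 0.2899 (then +3.8637 / +1.0353)
    (5,3) via y @ 0.2899
    (5,4) via y @ 1.3252
    (5,5) via y @ 2.3604
    (4,5) via x @ 2.4341
    (4,6) via y @ 3.3957
    (4,7) via y @ 4.4310
    (4,8) via y @ 5.4663  # hit
  → r_4 = 5.4663
beam 5: φ=45°, α=150°
  direction (-0.8660, 0.5000); cell (5,2); t to first gridline: x 0.7275, y 0.5600 (then +1.1547 / +2.0000)
    (5,3) via y @ 0.5600
    (4,3) via x @ 0.7275
    (3,3) via x @ 1.8822
    (3,4) via y @ 2.5600
    (2,4) via x @ 3.0369
    (1,4) via x @ 4.1916  # hit
  → r_5 = 4.1916
beam 6: φ=90°, α=195°
  direction (-0.9659, -0.2588); cell (5,2); t to first gridline: x 0.6522, y 2.7819 (then +1.0353 / +3.8637)
    (4,2) via x @ 0.6522  # hit
  → r_6 = 0.6522
beam 7: φ=135°, α=240°
  direction (-0.5000, -0.8660); cell (5,2); t to first gridline: x 1.2600, y 0.8314 (then +2.0000 / +1.1547)
    (5,1) via y @ 0.8314
    (4,1) via x @ 1.2600
    (4,0) via y @ 1.9861  # hit
  → r_7 = 1.9861

ranges = [1.5819, 1.4183, 2.7400, 5.4663, 4.1916, 0.6522, 1.9861]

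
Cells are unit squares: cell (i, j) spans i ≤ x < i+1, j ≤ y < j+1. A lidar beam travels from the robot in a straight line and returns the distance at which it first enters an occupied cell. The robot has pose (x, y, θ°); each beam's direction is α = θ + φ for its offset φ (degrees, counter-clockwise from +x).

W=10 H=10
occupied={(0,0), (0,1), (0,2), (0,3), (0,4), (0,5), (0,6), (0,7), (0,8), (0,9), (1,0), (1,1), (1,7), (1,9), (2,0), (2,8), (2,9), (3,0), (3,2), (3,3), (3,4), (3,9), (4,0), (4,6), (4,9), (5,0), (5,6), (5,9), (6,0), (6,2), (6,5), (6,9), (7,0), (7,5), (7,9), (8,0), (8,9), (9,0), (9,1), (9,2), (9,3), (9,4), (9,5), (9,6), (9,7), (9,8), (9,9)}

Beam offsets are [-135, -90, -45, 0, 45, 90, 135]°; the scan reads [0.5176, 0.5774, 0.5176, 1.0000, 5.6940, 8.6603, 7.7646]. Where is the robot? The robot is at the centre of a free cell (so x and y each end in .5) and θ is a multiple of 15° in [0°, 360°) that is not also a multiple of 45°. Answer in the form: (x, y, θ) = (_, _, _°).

(x, y, θ) = (1.5, 6.5, 240°)

Enumerate (i+0.5, j+0.5, θ) over the 53 free cells and 16 admissible headings. For each, cast all 7 beams and compare to the given ranges.
  (4.5, 2.5, 285°): beam 1 = 0.5774 ≠ 0.5176 ✗
  (7.5, 1.5, 105°): beam 1 = 1.0000 ≠ 0.5176 ✗
  (7.5, 3.5, 105°): beam 1 = 1.7321 ≠ 0.5176 ✗
  (5.5, 5.5, 195°): beam 1 = 0.5774 ≠ 0.5176 ✗
  …
  (1.5, 6.5, 240°): r_1=0.5176, r_2=0.5774, r_3=0.5176, r_4=1.0000, r_5=5.6940, r_6=8.6603, r_7=7.7646 — all match ✓
No second candidate reproduces the full scan.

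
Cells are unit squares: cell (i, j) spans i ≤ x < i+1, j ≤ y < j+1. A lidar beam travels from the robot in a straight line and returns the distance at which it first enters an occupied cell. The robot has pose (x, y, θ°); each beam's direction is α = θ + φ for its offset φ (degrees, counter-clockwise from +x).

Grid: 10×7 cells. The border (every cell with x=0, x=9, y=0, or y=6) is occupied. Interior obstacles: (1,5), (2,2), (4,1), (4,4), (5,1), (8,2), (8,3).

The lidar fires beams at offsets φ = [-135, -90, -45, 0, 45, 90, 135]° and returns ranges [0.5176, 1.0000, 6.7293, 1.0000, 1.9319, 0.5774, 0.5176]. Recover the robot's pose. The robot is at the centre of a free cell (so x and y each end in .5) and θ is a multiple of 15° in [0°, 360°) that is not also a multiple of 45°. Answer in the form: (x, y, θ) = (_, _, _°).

(x, y, θ) = (1.5, 1.5, 60°)

The pose lattice has 33·16 = 528 candidates. Test each by forward raycasting.
  (7.5, 2.5, 105°): beam 1 = 0.5774 ≠ 0.5176 ✗
  (5.5, 4.5, 75°): beam 1 = 4.0415 ≠ 0.5176 ✗
  (5.5, 2.5, 255°): beam 1 = 1.7321 ≠ 0.5176 ✗
  (4.5, 5.5, 75°): beam 1 = 0.5774 ≠ 0.5176 ✗
  …
  (1.5, 1.5, 60°): r_1=0.5176, r_2=1.0000, r_3=6.7293, r_4=1.0000, r_5=1.9319, r_6=0.5774, r_7=0.5176 — all match ✓
Only this pose fits every beam.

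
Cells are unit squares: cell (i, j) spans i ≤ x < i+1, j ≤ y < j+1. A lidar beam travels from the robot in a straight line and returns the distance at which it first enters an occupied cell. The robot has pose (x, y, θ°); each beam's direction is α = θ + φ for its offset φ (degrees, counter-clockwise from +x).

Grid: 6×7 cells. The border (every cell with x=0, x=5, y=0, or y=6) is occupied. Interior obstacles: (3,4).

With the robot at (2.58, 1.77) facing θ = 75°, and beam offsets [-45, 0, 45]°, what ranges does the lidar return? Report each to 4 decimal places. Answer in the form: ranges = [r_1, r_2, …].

ranges = [2.7944, 2.3087, 3.1600]

beam 1: φ=-45°, α=30°
  direction (0.8660, 0.5000); cell (2,1); t to first gridline: x 0.4850, y 0.4600 (then +1.1547 / +2.0000)
    (2,2) via y @ 0.4600
    (3,2) via x @ 0.4850
    (4,2) via x @ 1.6397
    (4,3) via y @ 2.4600
    (5,3) via x @ 2.7944  # hit
  → r_1 = 2.7944
beam 2: φ=0°, α=75°
  direction (0.2588, 0.9659); cell (2,1); t to first gridline: x 1.6228, y 0.2381 (then +3.8637 / +1.0353)
    (2,2) via y @ 0.2381
    (2,3) via y @ 1.2734
    (3,3) via x @ 1.6228
    (3,4) via y @ 2.3087  # hit
  → r_2 = 2.3087
beam 3: φ=45°, α=120°
  direction (-0.5000, 0.8660); cell (2,1); t to first gridline: x 1.1600, y 0.2656 (then +2.0000 / +1.1547)
    (2,2) via y @ 0.2656
    (1,2) via x @ 1.1600
    (1,3) via y @ 1.4203
    (1,4) via y @ 2.5750
    (0,4) via x @ 3.1600  # hit
  → r_3 = 3.1600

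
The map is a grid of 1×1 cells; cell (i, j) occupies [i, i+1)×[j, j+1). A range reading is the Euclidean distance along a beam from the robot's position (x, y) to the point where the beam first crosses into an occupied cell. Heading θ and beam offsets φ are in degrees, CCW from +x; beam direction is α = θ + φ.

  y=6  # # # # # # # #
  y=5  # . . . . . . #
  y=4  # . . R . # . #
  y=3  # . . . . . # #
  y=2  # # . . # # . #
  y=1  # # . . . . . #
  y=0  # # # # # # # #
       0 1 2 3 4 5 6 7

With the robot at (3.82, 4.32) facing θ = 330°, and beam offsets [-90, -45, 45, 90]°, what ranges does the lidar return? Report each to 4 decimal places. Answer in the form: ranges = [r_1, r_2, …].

ranges = [3.6400, 1.3666, 1.2216, 1.9399]

beam 1: φ=-90°, α=240°
  dir = (cos 240°, sin 240°) = (-0.5000, -0.8660); from cell (3,4)
  next x-line at t=1.6400, next y-line at t=0.3695; Δt_x=2.0000, Δt_y=1.1547
    y: enter (3,3) at t=0.3695
    y: enter (3,2) at t=1.5242
    x: enter (2,2) at t=1.6400
    y: enter (2,1) at t=2.6789
    x: enter (1,1) at t=3.6400 ← occupied
  → r_1 = 3.6400
beam 2: φ=-45°, α=285°
  dir = (cos 285°, sin 285°) = (0.2588, -0.9659); from cell (3,4)
  next x-line at t=0.6955, next y-line at t=0.3313; Δt_x=3.8637, Δt_y=1.0353
    y: enter (3,3) at t=0.3313
    x: enter (4,3) at t=0.6955
    y: enter (4,2) at t=1.3666 ← occupied
  → r_2 = 1.3666
beam 3: φ=45°, α=15°
  dir = (cos 15°, sin 15°) = (0.9659, 0.2588); from cell (3,4)
  next x-line at t=0.1863, next y-line at t=2.6273; Δt_x=1.0353, Δt_y=3.8637
    x: enter (4,4) at t=0.1863
    x: enter (5,4) at t=1.2216 ← occupied
  → r_3 = 1.2216
beam 4: φ=90°, α=60°
  dir = (cos 60°, sin 60°) = (0.5000, 0.8660); from cell (3,4)
  next x-line at t=0.3600, next y-line at t=0.7852; Δt_x=2.0000, Δt_y=1.1547
    x: enter (4,4) at t=0.3600
    y: enter (4,5) at t=0.7852
    y: enter (4,6) at t=1.9399 ← occupied
  → r_4 = 1.9399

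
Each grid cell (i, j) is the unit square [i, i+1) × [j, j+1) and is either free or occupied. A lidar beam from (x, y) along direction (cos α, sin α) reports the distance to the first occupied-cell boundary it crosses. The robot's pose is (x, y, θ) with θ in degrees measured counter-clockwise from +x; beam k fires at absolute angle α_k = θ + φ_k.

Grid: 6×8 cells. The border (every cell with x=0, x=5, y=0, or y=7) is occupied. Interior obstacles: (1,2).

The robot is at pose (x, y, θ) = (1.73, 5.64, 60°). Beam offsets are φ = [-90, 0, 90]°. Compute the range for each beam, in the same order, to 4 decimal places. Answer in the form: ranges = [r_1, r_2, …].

ranges = [3.7759, 1.5704, 0.8429]

beam 1: φ=-90°, α=330°
  d=(0.8660,-0.5000)  start (1,5)  tX=0.3118 tY=1.2800  stride 1/|dx|=1.1547 1/|dy|=2.0000
    cross x-line → (2,5), t=0.3118
    cross y-line → (2,4), t=1.2800
    cross x-line → (3,4), t=1.4665
    cross x-line → (4,4), t=2.6212
    cross y-line → (4,3), t=3.2800
    cross x-line → (5,3), t=3.7759 (wall)
  → r_1 = 3.7759
beam 2: φ=0°, α=60°
  d=(0.5000,0.8660)  start (1,5)  tX=0.5400 tY=0.4157  stride 1/|dx|=2.0000 1/|dy|=1.1547
    cross y-line → (1,6), t=0.4157
    cross x-line → (2,6), t=0.5400
    cross y-line → (2,7), t=1.5704 (wall)
  → r_2 = 1.5704
beam 3: φ=90°, α=150°
  d=(-0.8660,0.5000)  start (1,5)  tX=0.8429 tY=0.7200  stride 1/|dx|=1.1547 1/|dy|=2.0000
    cross y-line → (1,6), t=0.7200
    cross x-line → (0,6), t=0.8429 (wall)
  → r_3 = 0.8429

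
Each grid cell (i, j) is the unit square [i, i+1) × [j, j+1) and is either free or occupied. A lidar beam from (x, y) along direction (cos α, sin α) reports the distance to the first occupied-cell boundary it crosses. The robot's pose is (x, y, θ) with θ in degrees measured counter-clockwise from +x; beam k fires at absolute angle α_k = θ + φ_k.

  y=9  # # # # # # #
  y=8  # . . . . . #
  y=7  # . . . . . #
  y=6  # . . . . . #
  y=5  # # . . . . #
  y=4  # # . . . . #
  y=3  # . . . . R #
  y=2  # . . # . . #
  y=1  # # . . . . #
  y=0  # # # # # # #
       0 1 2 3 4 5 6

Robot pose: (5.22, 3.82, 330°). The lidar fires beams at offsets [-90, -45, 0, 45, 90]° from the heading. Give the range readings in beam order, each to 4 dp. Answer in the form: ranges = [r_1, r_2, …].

beam 1: φ=-90°, α=240°
  dir = (cos 240°, sin 240°) = (-0.5000, -0.8660); from cell (5,3)
  next x-line at t=0.4400, next y-line at t=0.9469; Δt_x=2.0000, Δt_y=1.1547
    x: enter (4,3) at t=0.4400
    y: enter (4,2) at t=0.9469
    y: enter (4,1) at t=2.1016
    x: enter (3,1) at t=2.4400
    y: enter (3,0) at t=3.2563 ← occupied
  → r_1 = 3.2563
beam 2: φ=-45°, α=285°
  dir = (cos 285°, sin 285°) = (0.2588, -0.9659); from cell (5,3)
  next x-line at t=3.0137, next y-line at t=0.8489; Δt_x=3.8637, Δt_y=1.0353
    y: enter (5,2) at t=0.8489
    y: enter (5,1) at t=1.8842
    y: enter (5,0) at t=2.9195 ← occupied
  → r_2 = 2.9195
beam 3: φ=0°, α=330°
  dir = (cos 330°, sin 330°) = (0.8660, -0.5000); from cell (5,3)
  next x-line at t=0.9007, next y-line at t=1.6400; Δt_x=1.1547, Δt_y=2.0000
    x: enter (6,3) at t=0.9007 ← occupied
  → r_3 = 0.9007
beam 4: φ=45°, α=15°
  dir = (cos 15°, sin 15°) = (0.9659, 0.2588); from cell (5,3)
  next x-line at t=0.8075, next y-line at t=0.6955; Δt_x=1.0353, Δt_y=3.8637
    y: enter (5,4) at t=0.6955
    x: enter (6,4) at t=0.8075 ← occupied
  → r_4 = 0.8075
beam 5: φ=90°, α=60°
  dir = (cos 60°, sin 60°) = (0.5000, 0.8660); from cell (5,3)
  next x-line at t=1.5600, next y-line at t=0.2078; Δt_x=2.0000, Δt_y=1.1547
    y: enter (5,4) at t=0.2078
    y: enter (5,5) at t=1.3625
    x: enter (6,5) at t=1.5600 ← occupied
  → r_5 = 1.5600

ranges = [3.2563, 2.9195, 0.9007, 0.8075, 1.5600]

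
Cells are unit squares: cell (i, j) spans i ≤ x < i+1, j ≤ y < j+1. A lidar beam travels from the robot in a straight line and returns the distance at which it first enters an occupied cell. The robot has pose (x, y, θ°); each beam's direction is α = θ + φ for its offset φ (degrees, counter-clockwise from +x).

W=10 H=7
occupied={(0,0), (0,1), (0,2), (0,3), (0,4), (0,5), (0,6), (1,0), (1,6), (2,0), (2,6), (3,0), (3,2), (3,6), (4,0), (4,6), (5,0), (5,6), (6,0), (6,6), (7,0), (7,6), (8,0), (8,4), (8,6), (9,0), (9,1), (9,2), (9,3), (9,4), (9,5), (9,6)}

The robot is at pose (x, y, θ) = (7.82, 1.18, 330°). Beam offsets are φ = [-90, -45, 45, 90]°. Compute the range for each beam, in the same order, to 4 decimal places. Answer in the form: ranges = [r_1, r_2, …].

beam 1: φ=-90°, α=240°
  dir = (cos 240°, sin 240°) = (-0.5000, -0.8660); from cell (7,1)
  next x-line at t=1.6400, next y-line at t=0.2078; Δt_x=2.0000, Δt_y=1.1547
    y: enter (7,0) at t=0.2078 ← occupied
  → r_1 = 0.2078
beam 2: φ=-45°, α=285°
  dir = (cos 285°, sin 285°) = (0.2588, -0.9659); from cell (7,1)
  next x-line at t=0.6955, next y-line at t=0.1863; Δt_x=3.8637, Δt_y=1.0353
    y: enter (7,0) at t=0.1863 ← occupied
  → r_2 = 0.1863
beam 3: φ=45°, α=15°
  dir = (cos 15°, sin 15°) = (0.9659, 0.2588); from cell (7,1)
  next x-line at t=0.1863, next y-line at t=3.1682; Δt_x=1.0353, Δt_y=3.8637
    x: enter (8,1) at t=0.1863
    x: enter (9,1) at t=1.2216 ← occupied
  → r_3 = 1.2216
beam 4: φ=90°, α=60°
  dir = (cos 60°, sin 60°) = (0.5000, 0.8660); from cell (7,1)
  next x-line at t=0.3600, next y-line at t=0.9469; Δt_x=2.0000, Δt_y=1.1547
    x: enter (8,1) at t=0.3600
    y: enter (8,2) at t=0.9469
    y: enter (8,3) at t=2.1016
    x: enter (9,3) at t=2.3600 ← occupied
  → r_4 = 2.3600

ranges = [0.2078, 0.1863, 1.2216, 2.3600]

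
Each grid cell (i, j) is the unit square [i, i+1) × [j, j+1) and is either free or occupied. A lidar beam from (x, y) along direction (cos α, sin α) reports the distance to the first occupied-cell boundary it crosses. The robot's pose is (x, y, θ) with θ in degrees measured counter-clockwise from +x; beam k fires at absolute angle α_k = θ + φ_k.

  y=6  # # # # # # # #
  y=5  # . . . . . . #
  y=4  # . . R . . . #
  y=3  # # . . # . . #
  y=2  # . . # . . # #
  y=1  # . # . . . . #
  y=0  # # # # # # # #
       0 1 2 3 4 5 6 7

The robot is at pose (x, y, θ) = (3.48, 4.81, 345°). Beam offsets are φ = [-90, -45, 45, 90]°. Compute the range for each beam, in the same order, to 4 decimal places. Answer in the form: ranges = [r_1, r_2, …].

beam 1: φ=-90°, α=255°
  cosα=-0.2588 sinα=-0.9659 | (3,4) | tMaxX 1.8546 tMaxY 0.8386 | tΔX 3.8637 tΔY 1.0353
    t=0.8386 [y] (3,3)
    t=1.8546 [x] (2,3)
    t=1.8738 [y] (2,2)
    t=2.9091 [y] (2,1) — stop
  → r_1 = 2.9091
beam 2: φ=-45°, α=300°
  cosα=0.5000 sinα=-0.8660 | (3,4) | tMaxX 1.0400 tMaxY 0.9353 | tΔX 2.0000 tΔY 1.1547
    t=0.9353 [y] (3,3)
    t=1.0400 [x] (4,3) — stop
  → r_2 = 1.0400
beam 3: φ=45°, α=30°
  cosα=0.8660 sinα=0.5000 | (3,4) | tMaxX 0.6004 tMaxY 0.3800 | tΔX 1.1547 tΔY 2.0000
    t=0.3800 [y] (3,5)
    t=0.6004 [x] (4,5)
    t=1.7551 [x] (5,5)
    t=2.3800 [y] (5,6) — stop
  → r_3 = 2.3800
beam 4: φ=90°, α=75°
  cosα=0.2588 sinα=0.9659 | (3,4) | tMaxX 2.0091 tMaxY 0.1967 | tΔX 3.8637 tΔY 1.0353
    t=0.1967 [y] (3,5)
    t=1.2320 [y] (3,6) — stop
  → r_4 = 1.2320

ranges = [2.9091, 1.0400, 2.3800, 1.2320]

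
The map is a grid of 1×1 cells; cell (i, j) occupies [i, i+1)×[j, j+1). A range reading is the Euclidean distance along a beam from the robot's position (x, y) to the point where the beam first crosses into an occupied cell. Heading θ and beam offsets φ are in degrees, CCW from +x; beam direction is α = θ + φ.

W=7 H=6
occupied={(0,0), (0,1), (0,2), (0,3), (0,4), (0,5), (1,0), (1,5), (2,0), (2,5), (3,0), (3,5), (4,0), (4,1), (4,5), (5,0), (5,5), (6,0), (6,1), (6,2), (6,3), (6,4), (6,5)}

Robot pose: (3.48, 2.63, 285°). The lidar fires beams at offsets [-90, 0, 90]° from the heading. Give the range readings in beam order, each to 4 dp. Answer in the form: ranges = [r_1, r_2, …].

ranges = [2.5675, 1.6875, 2.6089]

beam 1: φ=-90°, α=195°
  d=(-0.9659,-0.2588)  start (3,2)  tX=0.4969 tY=2.4341  stride 1/|dx|=1.0353 1/|dy|=3.8637
    cross x-line → (2,2), t=0.4969
    cross x-line → (1,2), t=1.5322
    cross y-line → (1,1), t=2.4341
    cross x-line → (0,1), t=2.5675 (wall)
  → r_1 = 2.5675
beam 2: φ=0°, α=285°
  d=(0.2588,-0.9659)  start (3,2)  tX=2.0091 tY=0.6522  stride 1/|dx|=3.8637 1/|dy|=1.0353
    cross y-line → (3,1), t=0.6522
    cross y-line → (3,0), t=1.6875 (wall)
  → r_2 = 1.6875
beam 3: φ=90°, α=15°
  d=(0.9659,0.2588)  start (3,2)  tX=0.5383 tY=1.4296  stride 1/|dx|=1.0353 1/|dy|=3.8637
    cross x-line → (4,2), t=0.5383
    cross y-line → (4,3), t=1.4296
    cross x-line → (5,3), t=1.5736
    cross x-line → (6,3), t=2.6089 (wall)
  → r_3 = 2.6089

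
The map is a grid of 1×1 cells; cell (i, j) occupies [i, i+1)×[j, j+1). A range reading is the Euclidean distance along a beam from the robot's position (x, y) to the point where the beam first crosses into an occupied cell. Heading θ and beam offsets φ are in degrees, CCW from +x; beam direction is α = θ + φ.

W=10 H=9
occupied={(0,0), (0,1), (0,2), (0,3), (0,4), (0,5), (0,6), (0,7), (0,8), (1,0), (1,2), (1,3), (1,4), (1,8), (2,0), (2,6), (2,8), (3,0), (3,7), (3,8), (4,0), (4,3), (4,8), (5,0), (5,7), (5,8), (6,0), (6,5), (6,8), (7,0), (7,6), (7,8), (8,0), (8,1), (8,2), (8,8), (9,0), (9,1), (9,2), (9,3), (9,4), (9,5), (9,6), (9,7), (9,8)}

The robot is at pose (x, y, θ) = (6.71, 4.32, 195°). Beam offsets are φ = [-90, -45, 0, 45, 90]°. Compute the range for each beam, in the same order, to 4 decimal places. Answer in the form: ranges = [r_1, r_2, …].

beam 1: φ=-90°, α=105°
  cosα=-0.2588 sinα=0.9659 | (6,4) | tMaxX 2.7432 tMaxY 0.7040 | tΔX 3.8637 tΔY 1.0353
    t=0.7040 [y] (6,5) — stop
  → r_1 = 0.7040
beam 2: φ=-45°, α=150°
  cosα=-0.8660 sinα=0.5000 | (6,4) | tMaxX 0.8198 tMaxY 1.3600 | tΔX 1.1547 tΔY 2.0000
    t=0.8198 [x] (5,4)
    t=1.3600 [y] (5,5)
    t=1.9745 [x] (4,5)
    t=3.1292 [x] (3,5)
    t=3.3600 [y] (3,6)
    t=4.2839 [x] (2,6) — stop
  → r_2 = 4.2839
beam 3: φ=0°, α=195°
  cosα=-0.9659 sinα=-0.2588 | (6,4) | tMaxX 0.7350 tMaxY 1.2364 | tΔX 1.0353 tΔY 3.8637
    t=0.7350 [x] (5,4)
    t=1.2364 [y] (5,3)
    t=1.7703 [x] (4,3) — stop
  → r_3 = 1.7703
beam 4: φ=45°, α=240°
  cosα=-0.5000 sinα=-0.8660 | (6,4) | tMaxX 1.4200 tMaxY 0.3695 | tΔX 2.0000 tΔY 1.1547
    t=0.3695 [y] (6,3)
    t=1.4200 [x] (5,3)
    t=1.5242 [y] (5,2)
    t=2.6789 [y] (5,1)
    t=3.4200 [x] (4,1)
    t=3.8336 [y] (4,0) — stop
  → r_4 = 3.8336
beam 5: φ=90°, α=285°
  cosα=0.2588 sinα=-0.9659 | (6,4) | tMaxX 1.1205 tMaxY 0.3313 | tΔX 3.8637 tΔY 1.0353
    t=0.3313 [y] (6,3)
    t=1.1205 [x] (7,3)
    t=1.3666 [y] (7,2)
    t=2.4018 [y] (7,1)
    t=3.4371 [y] (7,0) — stop
  → r_5 = 3.4371

ranges = [0.7040, 4.2839, 1.7703, 3.8336, 3.4371]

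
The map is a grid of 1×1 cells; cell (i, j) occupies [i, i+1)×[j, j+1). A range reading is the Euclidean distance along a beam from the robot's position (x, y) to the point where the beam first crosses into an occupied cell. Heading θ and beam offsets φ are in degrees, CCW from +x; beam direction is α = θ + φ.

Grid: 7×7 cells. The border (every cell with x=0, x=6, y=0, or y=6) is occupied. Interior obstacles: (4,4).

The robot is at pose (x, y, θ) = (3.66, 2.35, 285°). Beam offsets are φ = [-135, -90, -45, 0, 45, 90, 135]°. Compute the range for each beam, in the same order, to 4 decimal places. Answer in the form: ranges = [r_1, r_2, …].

beam 1: φ=-135°, α=150°
  direction (-0.8660, 0.5000); cell (3,2); t to first gridline: x 0.7621, y 1.3000 (then +1.1547 / +2.0000)
    (2,2) via x @ 0.7621
    (2,3) via y @ 1.3000
    (1,3) via x @ 1.9168
    (0,3) via x @ 3.0715  # hit
  → r_1 = 3.0715
beam 2: φ=-90°, α=195°
  direction (-0.9659, -0.2588); cell (3,2); t to first gridline: x 0.6833, y 1.3523 (then +1.0353 / +3.8637)
    (2,2) via x @ 0.6833
    (2,1) via y @ 1.3523
    (1,1) via x @ 1.7186
    (0,1) via x @ 2.7538  # hit
  → r_2 = 2.7538
beam 3: φ=-45°, α=240°
  direction (-0.5000, -0.8660); cell (3,2); t to first gridline: x 1.3200, y 0.4041 (then +2.0000 / +1.1547)
    (3,1) via y @ 0.4041
    (2,1) via x @ 1.3200
    (2,0) via y @ 1.5588  # hit
  → r_3 = 1.5588
beam 4: φ=0°, α=285°
  direction (0.2588, -0.9659); cell (3,2); t to first gridline: x 1.3137, y 0.3623 (then +3.8637 / +1.0353)
    (3,1) via y @ 0.3623
    (4,1) via x @ 1.3137
    (4,0) via y @ 1.3976  # hit
  → r_4 = 1.3976
beam 5: φ=45°, α=330°
  direction (0.8660, -0.5000); cell (3,2); t to first gridline: x 0.3926, y 0.7000 (then +1.1547 / +2.0000)
    (4,2) via x @ 0.3926
    (4,1) via y @ 0.7000
    (5,1) via x @ 1.5473
    (5,0) via y @ 2.7000  # hit
  → r_5 = 2.7000
beam 6: φ=90°, α=15°
  direction (0.9659, 0.2588); cell (3,2); t to first gridline: x 0.3520, y 2.5114 (then +1.0353 / +3.8637)
    (4,2) via x @ 0.3520
    (5,2) via x @ 1.3873
    (6,2) via x @ 2.4225  # hit
  → r_6 = 2.4225
beam 7: φ=135°, α=60°
  direction (0.5000, 0.8660); cell (3,2); t to first gridline: x 0.6800, y 0.7506 (then +2.0000 / +1.1547)
    (4,2) via x @ 0.6800
    (4,3) via y @ 0.7506
    (4,4) via y @ 1.9053  # hit
  → r_7 = 1.9053

ranges = [3.0715, 2.7538, 1.5588, 1.3976, 2.7000, 2.4225, 1.9053]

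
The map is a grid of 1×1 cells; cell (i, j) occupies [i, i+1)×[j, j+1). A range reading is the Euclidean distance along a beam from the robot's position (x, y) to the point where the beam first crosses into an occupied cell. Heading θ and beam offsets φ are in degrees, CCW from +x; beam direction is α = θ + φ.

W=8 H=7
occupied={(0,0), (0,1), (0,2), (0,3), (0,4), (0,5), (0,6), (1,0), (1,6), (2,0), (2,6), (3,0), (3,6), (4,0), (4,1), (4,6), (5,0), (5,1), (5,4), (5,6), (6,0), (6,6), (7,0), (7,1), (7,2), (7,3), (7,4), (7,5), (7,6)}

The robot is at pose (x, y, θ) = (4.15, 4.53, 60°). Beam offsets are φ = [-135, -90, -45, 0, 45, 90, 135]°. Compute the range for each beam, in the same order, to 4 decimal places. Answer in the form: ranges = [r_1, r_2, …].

ranges = [2.6192, 0.9815, 0.8800, 1.6974, 1.5219, 2.9400, 3.2611]

beam 1: φ=-135°, α=285°
  cosα=0.2588 sinα=-0.9659 | (4,4) | tMaxX 3.2841 tMaxY 0.5487 | tΔX 3.8637 tΔY 1.0353
    t=0.5487 [y] (4,3)
    t=1.5840 [y] (4,2)
    t=2.6192 [y] (4,1) — stop
  → r_1 = 2.6192
beam 2: φ=-90°, α=330°
  cosα=0.8660 sinα=-0.5000 | (4,4) | tMaxX 0.9815 tMaxY 1.0600 | tΔX 1.1547 tΔY 2.0000
    t=0.9815 [x] (5,4) — stop
  → r_2 = 0.9815
beam 3: φ=-45°, α=15°
  cosα=0.9659 sinα=0.2588 | (4,4) | tMaxX 0.8800 tMaxY 1.8159 | tΔX 1.0353 tΔY 3.8637
    t=0.8800 [x] (5,4) — stop
  → r_3 = 0.8800
beam 4: φ=0°, α=60°
  cosα=0.5000 sinα=0.8660 | (4,4) | tMaxX 1.7000 tMaxY 0.5427 | tΔX 2.0000 tΔY 1.1547
    t=0.5427 [y] (4,5)
    t=1.6974 [y] (4,6) — stop
  → r_4 = 1.6974
beam 5: φ=45°, α=105°
  cosα=-0.2588 sinα=0.9659 | (4,4) | tMaxX 0.5796 tMaxY 0.4866 | tΔX 3.8637 tΔY 1.0353
    t=0.4866 [y] (4,5)
    t=0.5796 [x] (3,5)
    t=1.5219 [y] (3,6) — stop
  → r_5 = 1.5219
beam 6: φ=90°, α=150°
  cosα=-0.8660 sinα=0.5000 | (4,4) | tMaxX 0.1732 tMaxY 0.9400 | tΔX 1.1547 tΔY 2.0000
    t=0.1732 [x] (3,4)
    t=0.9400 [y] (3,5)
    t=1.3279 [x] (2,5)
    t=2.4826 [x] (1,5)
    t=2.9400 [y] (1,6) — stop
  → r_6 = 2.9400
beam 7: φ=135°, α=195°
  cosα=-0.9659 sinα=-0.2588 | (4,4) | tMaxX 0.1553 tMaxY 2.0478 | tΔX 1.0353 tΔY 3.8637
    t=0.1553 [x] (3,4)
    t=1.1906 [x] (2,4)
    t=2.0478 [y] (2,3)
    t=2.2258 [x] (1,3)
    t=3.2611 [x] (0,3) — stop
  → r_7 = 3.2611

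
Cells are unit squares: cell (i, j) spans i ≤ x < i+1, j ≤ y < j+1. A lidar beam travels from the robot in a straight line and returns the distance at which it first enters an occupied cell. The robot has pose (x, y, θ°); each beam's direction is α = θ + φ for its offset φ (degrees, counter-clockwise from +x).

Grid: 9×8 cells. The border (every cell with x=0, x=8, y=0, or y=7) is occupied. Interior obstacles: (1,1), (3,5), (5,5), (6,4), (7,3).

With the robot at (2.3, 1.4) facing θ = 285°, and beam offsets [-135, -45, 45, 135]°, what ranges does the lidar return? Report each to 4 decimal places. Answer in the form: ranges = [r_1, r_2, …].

beam 1: φ=-135°, α=150°
  dir = (cos 150°, sin 150°) = (-0.8660, 0.5000); from cell (2,1)
  next x-line at t=0.3464, next y-line at t=1.2000; Δt_x=1.1547, Δt_y=2.0000
    x: enter (1,1) at t=0.3464 ← occupied
  → r_1 = 0.3464
beam 2: φ=-45°, α=240°
  dir = (cos 240°, sin 240°) = (-0.5000, -0.8660); from cell (2,1)
  next x-line at t=0.6000, next y-line at t=0.4619; Δt_x=2.0000, Δt_y=1.1547
    y: enter (2,0) at t=0.4619 ← occupied
  → r_2 = 0.4619
beam 3: φ=45°, α=330°
  dir = (cos 330°, sin 330°) = (0.8660, -0.5000); from cell (2,1)
  next x-line at t=0.8083, next y-line at t=0.8000; Δt_x=1.1547, Δt_y=2.0000
    y: enter (2,0) at t=0.8000 ← occupied
  → r_3 = 0.8000
beam 4: φ=135°, α=60°
  dir = (cos 60°, sin 60°) = (0.5000, 0.8660); from cell (2,1)
  next x-line at t=1.4000, next y-line at t=0.6928; Δt_x=2.0000, Δt_y=1.1547
    y: enter (2,2) at t=0.6928
    x: enter (3,2) at t=1.4000
    y: enter (3,3) at t=1.8475
    y: enter (3,4) at t=3.0022
    x: enter (4,4) at t=3.4000
    y: enter (4,5) at t=4.1569
    y: enter (4,6) at t=5.3116
    x: enter (5,6) at t=5.4000
    y: enter (5,7) at t=6.4663 ← occupied
  → r_4 = 6.4663

ranges = [0.3464, 0.4619, 0.8000, 6.4663]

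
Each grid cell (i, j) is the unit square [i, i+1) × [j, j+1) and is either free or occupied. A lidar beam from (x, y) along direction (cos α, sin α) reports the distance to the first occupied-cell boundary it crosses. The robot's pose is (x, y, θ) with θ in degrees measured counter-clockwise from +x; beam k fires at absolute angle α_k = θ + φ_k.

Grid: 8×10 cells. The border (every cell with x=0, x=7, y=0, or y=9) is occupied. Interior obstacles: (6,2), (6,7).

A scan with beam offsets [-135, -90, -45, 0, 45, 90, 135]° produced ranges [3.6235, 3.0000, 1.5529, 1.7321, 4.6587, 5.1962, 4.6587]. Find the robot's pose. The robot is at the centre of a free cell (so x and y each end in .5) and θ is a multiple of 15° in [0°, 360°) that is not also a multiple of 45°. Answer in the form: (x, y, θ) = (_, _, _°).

(x, y, θ) = (2.5, 5.5, 210°)

Candidates: 46 free-cell centres × 16 headings = 736 poses. Raycast each; keep the one whose scan matches to 4 dp.
  (3.5, 3.5, 105°): beam 1 = 2.8868 ≠ 3.6235 ✗
  (4.5, 6.5, 195°): beam 1 = 2.8868 ≠ 3.6235 ✗
  (4.5, 4.5, 330°): beam 2 = 4.0415 ≠ 3.0000 ✗
  …
  (2.5, 5.5, 210°): r_1=3.6235, r_2=3.0000, r_3=1.5529, r_4=1.7321, r_5=4.6587, r_6=5.1962, r_7=4.6587 — all match ✓
Unique over the lattice → pose = (2.5, 5.5, 210°).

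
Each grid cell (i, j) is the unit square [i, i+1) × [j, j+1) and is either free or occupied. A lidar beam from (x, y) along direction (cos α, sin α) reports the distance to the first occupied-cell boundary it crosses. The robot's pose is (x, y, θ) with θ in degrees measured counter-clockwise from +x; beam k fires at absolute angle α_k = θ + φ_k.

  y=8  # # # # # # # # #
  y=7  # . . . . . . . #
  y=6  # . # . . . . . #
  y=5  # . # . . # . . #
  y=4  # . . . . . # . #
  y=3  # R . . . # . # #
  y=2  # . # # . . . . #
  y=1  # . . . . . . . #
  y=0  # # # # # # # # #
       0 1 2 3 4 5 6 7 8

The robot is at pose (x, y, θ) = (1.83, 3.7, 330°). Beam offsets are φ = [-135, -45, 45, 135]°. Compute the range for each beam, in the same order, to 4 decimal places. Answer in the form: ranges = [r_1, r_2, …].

beam 1: φ=-135°, α=195°
  dir = (cos 195°, sin 195°) = (-0.9659, -0.2588); from cell (1,3)
  next x-line at t=0.8593, next y-line at t=2.7046; Δt_x=1.0353, Δt_y=3.8637
    x: enter (0,3) at t=0.8593 ← occupied
  → r_1 = 0.8593
beam 2: φ=-45°, α=285°
  dir = (cos 285°, sin 285°) = (0.2588, -0.9659); from cell (1,3)
  next x-line at t=0.6568, next y-line at t=0.7247; Δt_x=3.8637, Δt_y=1.0353
    x: enter (2,3) at t=0.6568
    y: enter (2,2) at t=0.7247 ← occupied
  → r_2 = 0.7247
beam 3: φ=45°, α=15°
  dir = (cos 15°, sin 15°) = (0.9659, 0.2588); from cell (1,3)
  next x-line at t=0.1760, next y-line at t=1.1591; Δt_x=1.0353, Δt_y=3.8637
    x: enter (2,3) at t=0.1760
    y: enter (2,4) at t=1.1591
    x: enter (3,4) at t=1.2113
    x: enter (4,4) at t=2.2465
    x: enter (5,4) at t=3.2818
    x: enter (6,4) at t=4.3171 ← occupied
  → r_3 = 4.3171
beam 4: φ=135°, α=105°
  dir = (cos 105°, sin 105°) = (-0.2588, 0.9659); from cell (1,3)
  next x-line at t=3.2069, next y-line at t=0.3106; Δt_x=3.8637, Δt_y=1.0353
    y: enter (1,4) at t=0.3106
    y: enter (1,5) at t=1.3459
    y: enter (1,6) at t=2.3811
    x: enter (0,6) at t=3.2069 ← occupied
  → r_4 = 3.2069

ranges = [0.8593, 0.7247, 4.3171, 3.2069]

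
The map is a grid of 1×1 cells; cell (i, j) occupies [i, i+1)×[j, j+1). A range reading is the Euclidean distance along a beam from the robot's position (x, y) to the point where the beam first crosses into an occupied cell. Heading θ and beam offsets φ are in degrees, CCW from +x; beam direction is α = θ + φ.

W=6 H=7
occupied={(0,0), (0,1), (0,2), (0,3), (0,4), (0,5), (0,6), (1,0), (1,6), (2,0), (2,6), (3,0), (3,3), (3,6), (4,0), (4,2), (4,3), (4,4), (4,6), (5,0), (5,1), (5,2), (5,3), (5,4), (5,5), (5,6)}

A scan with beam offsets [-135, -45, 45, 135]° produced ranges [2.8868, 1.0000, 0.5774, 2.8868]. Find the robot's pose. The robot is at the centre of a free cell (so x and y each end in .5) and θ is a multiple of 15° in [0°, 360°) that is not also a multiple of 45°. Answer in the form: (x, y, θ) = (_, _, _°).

Enumerate (i+0.5, j+0.5, θ) over the 16 free cells and 16 admissible headings. For each, cast all 4 beams and compare to the given ranges.
  (2.5, 4.5, 30°): beam 1 = 3.6235 ≠ 2.8868 ✗
  (1.5, 4.5, 345°): beam 1 = 0.5774 ≠ 2.8868 ✗
  (2.5, 1.5, 15°): beam 1 = 0.5774 ≠ 2.8868 ✗
  (1.5, 1.5, 150°): beam 1 = 2.5882 ≠ 2.8868 ✗
  …
  (1.5, 3.5, 165°): r_1=2.8868, r_2=1.0000, r_3=0.5774, r_4=2.8868 — all match ✓
Only this pose fits every beam.

(x, y, θ) = (1.5, 3.5, 165°)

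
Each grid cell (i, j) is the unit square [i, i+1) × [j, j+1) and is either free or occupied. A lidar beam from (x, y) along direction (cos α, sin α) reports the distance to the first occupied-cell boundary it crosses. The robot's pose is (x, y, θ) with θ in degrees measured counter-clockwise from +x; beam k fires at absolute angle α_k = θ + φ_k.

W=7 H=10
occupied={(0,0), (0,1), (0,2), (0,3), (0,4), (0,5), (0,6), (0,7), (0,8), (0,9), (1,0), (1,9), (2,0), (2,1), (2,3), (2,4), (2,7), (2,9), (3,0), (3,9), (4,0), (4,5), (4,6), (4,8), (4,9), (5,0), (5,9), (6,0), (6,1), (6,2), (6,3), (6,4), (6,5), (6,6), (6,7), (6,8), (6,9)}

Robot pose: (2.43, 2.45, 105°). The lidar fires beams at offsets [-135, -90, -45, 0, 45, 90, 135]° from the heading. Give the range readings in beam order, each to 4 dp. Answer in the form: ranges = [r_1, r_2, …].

beam 1: φ=-135°, α=330°
  cosα=0.8660 sinα=-0.5000 | (2,2) | tMaxX 0.6582 tMaxY 0.9000 | tΔX 1.1547 tΔY 2.0000
    t=0.6582 [x] (3,2)
    t=0.9000 [y] (3,1)
    t=1.8129 [x] (4,1)
    t=2.9000 [y] (4,0) — stop
  → r_1 = 2.9000
beam 2: φ=-90°, α=15°
  cosα=0.9659 sinα=0.2588 | (2,2) | tMaxX 0.5901 tMaxY 2.1250 | tΔX 1.0353 tΔY 3.8637
    t=0.5901 [x] (3,2)
    t=1.6254 [x] (4,2)
    t=2.1250 [y] (4,3)
    t=2.6607 [x] (5,3)
    t=3.6959 [x] (6,3) — stop
  → r_2 = 3.6959
beam 3: φ=-45°, α=60°
  cosα=0.5000 sinα=0.8660 | (2,2) | tMaxX 1.1400 tMaxY 0.6351 | tΔX 2.0000 tΔY 1.1547
    t=0.6351 [y] (2,3) — stop
  → r_3 = 0.6351
beam 4: φ=0°, α=105°
  cosα=-0.2588 sinα=0.9659 | (2,2) | tMaxX 1.6614 tMaxY 0.5694 | tΔX 3.8637 tΔY 1.0353
    t=0.5694 [y] (2,3) — stop
  → r_4 = 0.5694
beam 5: φ=45°, α=150°
  cosα=-0.8660 sinα=0.5000 | (2,2) | tMaxX 0.4965 tMaxY 1.1000 | tΔX 1.1547 tΔY 2.0000
    t=0.4965 [x] (1,2)
    t=1.1000 [y] (1,3)
    t=1.6512 [x] (0,3) — stop
  → r_5 = 1.6512
beam 6: φ=90°, α=195°
  cosα=-0.9659 sinα=-0.2588 | (2,2) | tMaxX 0.4452 tMaxY 1.7387 | tΔX 1.0353 tΔY 3.8637
    t=0.4452 [x] (1,2)
    t=1.4804 [x] (0,2) — stop
  → r_6 = 1.4804
beam 7: φ=135°, α=240°
  cosα=-0.5000 sinα=-0.8660 | (2,2) | tMaxX 0.8600 tMaxY 0.5196 | tΔX 2.0000 tΔY 1.1547
    t=0.5196 [y] (2,1) — stop
  → r_7 = 0.5196

ranges = [2.9000, 3.6959, 0.6351, 0.5694, 1.6512, 1.4804, 0.5196]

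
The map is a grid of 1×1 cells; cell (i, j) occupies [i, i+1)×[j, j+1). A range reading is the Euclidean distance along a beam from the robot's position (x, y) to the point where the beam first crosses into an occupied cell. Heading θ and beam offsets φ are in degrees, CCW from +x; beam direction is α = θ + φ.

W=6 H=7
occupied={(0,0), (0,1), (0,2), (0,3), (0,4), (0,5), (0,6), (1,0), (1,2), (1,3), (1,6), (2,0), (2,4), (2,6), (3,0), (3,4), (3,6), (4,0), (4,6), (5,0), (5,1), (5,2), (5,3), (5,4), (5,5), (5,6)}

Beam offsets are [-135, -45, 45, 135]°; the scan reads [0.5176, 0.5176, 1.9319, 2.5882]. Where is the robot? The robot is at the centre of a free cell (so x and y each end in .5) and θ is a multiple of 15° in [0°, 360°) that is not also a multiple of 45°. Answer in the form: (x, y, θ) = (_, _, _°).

(x, y, θ) = (4.5, 1.5, 30°)

Candidates: 16 free-cell centres × 16 headings = 256 poses. Raycast each; keep the one whose scan matches to 4 dp.
  (4.5, 2.5, 285°): beam 1 = 2.8868 ≠ 0.5176 ✗
  (1.5, 4.5, 165°): beam 1 = 0.5774 ≠ 0.5176 ✗
  (2.5, 3.5, 195°): beam 1 = 0.5774 ≠ 0.5176 ✗
  (3.5, 1.5, 75°): beam 1 = 0.5774 ≠ 0.5176 ✗
  …
  (4.5, 1.5, 30°): r_1=0.5176, r_2=0.5176, r_3=1.9319, r_4=2.5882 — all match ✓
No second candidate reproduces the full scan.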